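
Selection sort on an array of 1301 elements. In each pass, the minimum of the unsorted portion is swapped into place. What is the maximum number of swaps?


Selection sort performs one swap per pass:
  Pass 1: find min in positions 0 to 1300, swap with position 0
  Pass 2: find min in positions 1 to 1300, swap with position 1
  Pass 3: find min in positions 2 to 1300, swap with position 2
  Pass 4: find min in positions 3 to 1300, swap with position 3
  Pass 5: find min in positions 4 to 1300, swap with position 4
  ... (1295 more passes)
Total passes (and swaps) = n - 1 = 1301 - 1 = 1300


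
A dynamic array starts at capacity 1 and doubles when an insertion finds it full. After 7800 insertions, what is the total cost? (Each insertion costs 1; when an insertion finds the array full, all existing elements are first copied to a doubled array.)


Insertion cost: 7800 (one per element)
Resizes occur just before inserting elements 2, 3, 5, 9, ...
Elements copied at each resize: 1 + 2 + 4 + 8 + 16 + 32 + 64 + 128 + 256 + 512 + 1024 + 2048 + 4096
Sum of copies = 8191 (geometric series: 2^k - 1)
Total = 7800 + 8191 = 15991


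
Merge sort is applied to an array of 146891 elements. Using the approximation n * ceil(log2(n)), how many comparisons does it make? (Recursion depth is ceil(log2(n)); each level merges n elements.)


Merge sort divides the array into halves recursively.
Number of levels = ceil(log2(146891)) = 18
At each level, approximately n = 146891 comparisons are needed for merging.
Total comparisons ~ n * ceil(log2(n)) = 146891 * 18 = 2644038


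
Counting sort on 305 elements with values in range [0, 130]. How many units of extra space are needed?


Output array size: 305 (to store sorted result)
Count array size: 131 (one slot per possible value, range 0 to 130)
Total extra space = 305 + 131 = 436


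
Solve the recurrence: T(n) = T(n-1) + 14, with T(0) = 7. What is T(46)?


Unrolling the recurrence:
T(46) = T(45) + 14
       = T(44) + 14 + 14
       = T(43) + 14*3
       ...
       = T(0) + 14*46
       = 7 + 644 = 651


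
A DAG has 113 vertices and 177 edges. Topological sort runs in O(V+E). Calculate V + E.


V = 113 (vertex processing)
E = 177 (edge processing)
V + E = 113 + 177 = 290


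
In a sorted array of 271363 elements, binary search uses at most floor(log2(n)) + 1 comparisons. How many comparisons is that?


Halving sequence: 271363 -> 135681 -> 67840 -> 33920 -> 16960 -> 8480 -> 4240 -> 2120 -> 1060 -> 530 -> 265 -> 132 -> 66 -> 33 -> 16 -> 8 -> 4 -> 2 -> 1
Number of halvings = 18
Max comparisons = 18 + 1 = 19


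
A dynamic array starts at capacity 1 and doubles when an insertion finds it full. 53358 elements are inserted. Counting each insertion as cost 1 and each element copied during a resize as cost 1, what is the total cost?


n = 53358
Insertion costs: 53358
Resizes copy 1, 2, 4, ... up to the largest power of 2 that is <= n-1 = 53357, i.e. 32768.
Copy costs = 1 + 2 + 4 + 8 + 16 + 32 + 64 + 128 + 256 + 512 + 1024 + 2048 + 4096 + 8192 + 16384 + 32768 = 65535
Total = 53358 + 65535 = 118893


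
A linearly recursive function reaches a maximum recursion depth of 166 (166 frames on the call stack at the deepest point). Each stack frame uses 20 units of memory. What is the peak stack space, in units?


Maximum recursion depth = 166 frames
Memory per frame = 20 units
Total stack space = depth * frame_size
= 166 * 20 = 3320


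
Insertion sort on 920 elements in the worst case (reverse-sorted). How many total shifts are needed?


In the worst case (reverse-sorted), each element shifts past all previous:
  Element 1: 1 shifts
  Element 2: 2 shifts
  Element 3: 3 shifts
  Element 4: 4 shifts
  Element 5: 5 shifts
  ...
  Element 919: 919 shifts
Total = 1 + 2 + ... + 919
= 920*(920-1)/2 = 422740


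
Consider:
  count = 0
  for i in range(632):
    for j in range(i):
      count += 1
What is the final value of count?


For each i, the inner loop runs i times:
  i=0: inner runs 0 times
  i=1: inner runs 1 time
  i=2: inner runs 2 times
  i=3: inner runs 3 times
  i=4: inner runs 4 times
  i=5: inner runs 5 times
  i=6: inner runs 6 times
  i=7: inner runs 7 times
  ...
Total = 0 + 1 + 2 + ... + 631 = 632*(632-1)/2 = 199396


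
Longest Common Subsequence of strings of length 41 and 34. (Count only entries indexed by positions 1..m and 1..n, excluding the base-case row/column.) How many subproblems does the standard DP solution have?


DP table indexed by positions in both strings.
First string: 41 positions
Second string: 34 positions
Total = 41 * 34 = 1394


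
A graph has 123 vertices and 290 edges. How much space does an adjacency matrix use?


Adjacency matrix: V x V grid of entries
Space = V^2 = 123^2 = 123 * 123 = 15129


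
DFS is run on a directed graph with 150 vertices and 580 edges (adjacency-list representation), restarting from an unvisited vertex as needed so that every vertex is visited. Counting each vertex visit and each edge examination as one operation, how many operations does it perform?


A full DFS traversal processes each vertex exactly once (push/pop on stack).
Each directed edge is examined once.
V = 150, E = 580
V + E = 730


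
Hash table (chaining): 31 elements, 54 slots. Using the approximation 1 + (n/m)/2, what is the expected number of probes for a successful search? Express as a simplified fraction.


Computing expected probes:
alpha = 31/54
= 1 + alpha/2
= 1 + 31/(2*54)
= (2*54 + 31) / (2*54)
= 139/108


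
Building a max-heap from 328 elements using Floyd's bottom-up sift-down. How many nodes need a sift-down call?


In a heap of 328 elements (0-indexed array):
  Last element index: 327
  Parent of last element: floor((327 - 1) / 2) = 163
  Internal nodes: indices 0 to 163
  Count = floor(328/2) = 164


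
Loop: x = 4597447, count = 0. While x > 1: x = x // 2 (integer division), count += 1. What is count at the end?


The variable x halves each step:
x = 4597447 -> 2298723 -> 1149361 -> 574680 -> 287340 -> 143670 -> 71835 -> 35917 -> 17958 -> 8979 -> 4489 -> 2244 -> 1122 -> 561 -> 280 -> 140 -> 70 -> 35 -> 17 -> 8 -> 4 -> 2 -> 1
Number of halvings = floor(log2(4597447)) = 22


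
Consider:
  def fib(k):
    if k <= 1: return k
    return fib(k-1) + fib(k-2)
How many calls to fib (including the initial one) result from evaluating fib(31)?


Let C(m) = total calls to evaluate fib(m). Then C(0)=C(1)=1, and
C(m) = 1 + C(m-1) + C(m-2) for m >= 2.
Build the table (each entry = 1 + previous two):
  C(0) = 1
  C(1) = 1
  C(2) = 1 + 1 + 1 = 3
  C(3) = 1 + 3 + 1 = 5
  C(4) = 1 + 5 + 3 = 9
  C(5) = 1 + 9 + 5 = 15
  C(6) = 1 + 15 + 9 = 25
  C(7) = 1 + 25 + 15 = 41
  C(8) = 1 + 41 + 25 = 67
  C(9) = 1 + 67 + 41 = 109
  C(10) = 1 + 109 + 67 = 177
  C(11) = 1 + 177 + 109 = 287
  C(12) = 1 + 287 + 177 = 465
  C(13) = 1 + 465 + 287 = 753
  C(14) = 1 + 753 + 465 = 1219
  C(15) = 1 + 1219 + 753 = 1973
  C(16) = 1 + 1973 + 1219 = 3193
  C(17) = 1 + 3193 + 1973 = 5167
  C(18) = 1 + 5167 + 3193 = 8361
  C(19) = 1 + 8361 + 5167 = 13529
  C(20) = 1 + 13529 + 8361 = 21891
  C(21) = 1 + 21891 + 13529 = 35421
  C(22) = 1 + 35421 + 21891 = 57313
  C(23) = 1 + 57313 + 35421 = 92735
  C(24) = 1 + 92735 + 57313 = 150049
  C(25) = 1 + 150049 + 92735 = 242785
  C(26) = 1 + 242785 + 150049 = 392835
  C(27) = 1 + 392835 + 242785 = 635621
  C(28) = 1 + 635621 + 392835 = 1028457
  C(29) = 1 + 1028457 + 635621 = 1664079
  C(30) = 1 + 1664079 + 1028457 = 2692537
  C(31) = 1 + 2692537 + 1664079 = 4356617
Total calls for fib(31) = 4356617


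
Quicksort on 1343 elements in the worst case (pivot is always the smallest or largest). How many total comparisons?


In the worst case, each partition step picks the worst pivot:
  Partition 1: 1342 comparisons (n-1 elements to compare)
  Partition 2: 1341 comparisons
  Partition 3: 1340 comparisons
  Partition 4: 1339 comparisons
  Partition 5: 1338 comparisons
  ...
  Last partition: 0 comparisons
Total = (n-1) + (n-2) + ... + 1 + 0 = n*(n-1)/2
= 1343*1342/2 = 901153


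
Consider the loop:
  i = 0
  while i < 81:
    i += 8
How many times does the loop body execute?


Starting at i = 0, each iteration adds 8.
Iterations until i >= 81:
  Iteration 1: i = 0 -> i = 8
  Iteration 2: i = 8 -> i = 16
  Iteration 3: i = 16 -> i = 24
  Iteration 4: i = 24 -> i = 32
  Iteration 5: i = 32 -> i = 40
  Iteration 6: i = 40 -> i = 48
  Iteration 7: i = 48 -> i = 56
  Iteration 8: i = 56 -> i = 64
  ... continuing ...
Total iterations = ceil(81/8) = 11


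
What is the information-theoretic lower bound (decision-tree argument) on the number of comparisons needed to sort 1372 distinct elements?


A binary decision tree of height h has at most 2^h leaves and needs at least n! of them, so h >= ceil(log2(n!)).
1372! is far too large to multiply out, so use Stirling's series:
  ln(n!) ~ n ln n - n + (1/2) ln(2 pi n) + 1/(12n)  (error below 1/(360 n^3), negligible here)
  ln(1372) = 7.2240248
  n ln n = 1372 * 7.2240248 = 9911.3620
  (1/2) ln(2 pi * 1372) = (1/2) ln(8620.5302) = 4.5310
  1/(12*1372) = 0.0001
  ln(1372!) ~ 9911.3620 - 1372 + 4.5310 + 0.0001 = 8543.8931
Convert to base 2: log2(1372!) = 8543.8931 / ln 2 = 8543.8931 / 0.69314718 = 12326.2322
ceil(12326.2322) = 12327


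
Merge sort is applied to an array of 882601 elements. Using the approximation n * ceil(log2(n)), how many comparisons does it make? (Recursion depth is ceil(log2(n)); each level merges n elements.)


Merge sort divides the array into halves recursively.
Number of levels = ceil(log2(882601)) = 20
At each level, approximately n = 882601 comparisons are needed for merging.
Total comparisons ~ n * ceil(log2(n)) = 882601 * 20 = 17652020


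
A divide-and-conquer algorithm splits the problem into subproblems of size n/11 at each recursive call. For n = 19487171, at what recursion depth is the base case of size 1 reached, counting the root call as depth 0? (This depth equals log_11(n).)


At each depth, the problem size is divided by 11:
  Depth 0: problem size = 19487171
  Depth 1: problem size = 1771561
  Depth 2: problem size = 161051
  Depth 3: problem size = 14641
  Depth 4: problem size = 1331
  Depth 5: problem size = 121
  Depth 6: problem size = 11
  Depth 7: problem size = 1 (base case)
The base case is reached at depth log_11(19487171) = 7 (the tree has 8 levels counting depth 0, but the depth asked for is 7).
Recursion depth = 7


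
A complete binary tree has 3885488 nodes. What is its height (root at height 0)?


In a complete binary tree, level k holds nodes 2^k .. 2^(k+1)-1 (1-indexed).
Height = floor(log2(n)) = floor(log2(3885488)) = 21
Check: 2^21 = 2097152 <= 3885488 < 4194304 = 2^22


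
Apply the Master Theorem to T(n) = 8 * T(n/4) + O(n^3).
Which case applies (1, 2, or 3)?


The Master Theorem: T(n) = a*T(n/b) + O(n^c)
  a = 8, b = 4, c = 3
log_b(a) = log_4(8) ~ 1.5
Compare b^c with a: 4^3 = 64 > 8, so c > log_b(a).
Since c > log_b(a), Case 3 applies.
T(n) = O(n^3)
Master Theorem case = 3


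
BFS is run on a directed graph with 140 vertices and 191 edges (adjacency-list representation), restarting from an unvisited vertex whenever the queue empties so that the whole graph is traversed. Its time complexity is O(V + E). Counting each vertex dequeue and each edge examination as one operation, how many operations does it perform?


A full BFS traversal dequeues each vertex exactly once and examines each directed edge exactly once.
V = 140 (vertex processing cost)
E = 191 (edge examination cost)
Total operations proportional to V + E = 140 + 191 = 331


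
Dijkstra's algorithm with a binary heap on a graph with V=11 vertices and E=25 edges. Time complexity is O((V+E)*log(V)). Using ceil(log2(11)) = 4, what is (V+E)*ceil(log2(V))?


Dijkstra with a binary heap: each vertex is extracted once, each edge may relax once.
Each heap operation costs O(log V).
V + E = 11 + 25 = 36
ceil(log2(11)) = 4 (since 2^3 = 8 < 11 <= 16 = 2^4)
Total heap work = (V+E) * ceil(log2(V)) = 36 * 4 = 144


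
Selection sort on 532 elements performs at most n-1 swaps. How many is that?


Each of the 531 passes places one element in its final position.
Pass 1: swap minimum into position 0
Pass 2: swap minimum of remaining into position 1
...
Pass 531: last two elements, one swap
Maximum swaps = 532 - 1 = 531


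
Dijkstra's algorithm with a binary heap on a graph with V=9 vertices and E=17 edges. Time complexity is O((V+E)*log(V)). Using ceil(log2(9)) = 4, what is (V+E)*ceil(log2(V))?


Dijkstra with a binary heap: each vertex is extracted once, each edge may relax once.
Each heap operation costs O(log V).
V + E = 9 + 17 = 26
ceil(log2(9)) = 4 (since 2^3 = 8 < 9 <= 16 = 2^4)
Total heap work = (V+E) * ceil(log2(V)) = 26 * 4 = 104


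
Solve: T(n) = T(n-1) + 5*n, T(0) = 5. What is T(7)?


Expanding the recurrence:
T(7) = T(6) + 5*7
       = T(5) + 5*6 + 5*7
       ...
       = T(0) + 5*(1 + 2 + ... + 7)
       = 5 + 5 * 7*8/2
       = 5 + 5 * 28
       = 5 + 140 = 145


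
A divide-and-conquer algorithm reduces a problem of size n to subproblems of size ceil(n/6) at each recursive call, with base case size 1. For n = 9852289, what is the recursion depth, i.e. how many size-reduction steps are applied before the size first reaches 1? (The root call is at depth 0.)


Each step divides the size by 6 (rounding up); after k steps the size is ceil(n/6^k), which equals 1 exactly when 6^k >= n.
So the depth is the smallest k with 6^k >= 9852289, i.e. ceil(log_6(9852289)).
6^8 = 1679616 < 9852289 <= 10077696 = 6^9
Recursion depth = 9


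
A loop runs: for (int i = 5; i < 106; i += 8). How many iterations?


Loop starts at i = 5, increments by 8, stops when i >= 106.
Number of iterations = ceil((106 - 5) / 8)
= ceil(101 / 8)
= 13


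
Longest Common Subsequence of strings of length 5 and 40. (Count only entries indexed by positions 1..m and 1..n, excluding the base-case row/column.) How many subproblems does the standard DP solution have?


DP table indexed by positions in both strings.
First string: 5 positions
Second string: 40 positions
Total = 5 * 40 = 200


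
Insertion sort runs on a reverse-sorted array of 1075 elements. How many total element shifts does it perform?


Sum of shifts = 1 + 2 + 3 + ... + 1074
= 1075 * 1074 / 2
= 1154550 / 2
= 577275


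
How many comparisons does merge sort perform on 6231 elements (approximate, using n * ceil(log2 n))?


Recursion depth: ceil(log2(6231)) = 13
Each recursion level merges n = 6231 elements
Total = 6231 * 13 = 81003


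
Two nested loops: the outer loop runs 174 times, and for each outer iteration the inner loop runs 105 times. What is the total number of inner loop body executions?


Outer loop: 174 iterations
Inner loop: 105 iterations per outer iteration
Total = 174 * 105 = 18270


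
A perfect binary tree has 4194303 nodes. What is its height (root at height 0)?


For a perfect binary tree of height h: n = 2^(h+1) - 1, so h = log2(n+1) - 1.
  n + 1 = 4194304 = 2^22
  log2(4194304) = 22
  height = 22 - 1 = 21


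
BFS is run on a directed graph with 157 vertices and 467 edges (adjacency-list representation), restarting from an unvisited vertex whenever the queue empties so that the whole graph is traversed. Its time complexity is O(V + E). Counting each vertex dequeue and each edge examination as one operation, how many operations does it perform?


A full BFS traversal dequeues each vertex exactly once and examines each directed edge exactly once.
V = 157 (vertex processing cost)
E = 467 (edge examination cost)
Total operations proportional to V + E = 157 + 467 = 624


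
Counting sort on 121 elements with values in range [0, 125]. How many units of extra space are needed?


Output array size: 121 (to store sorted result)
Count array size: 126 (one slot per possible value, range 0 to 125)
Total extra space = 121 + 126 = 247


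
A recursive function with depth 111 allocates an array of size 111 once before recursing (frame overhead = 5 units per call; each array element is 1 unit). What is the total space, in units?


Array allocation: 111 units (allocated once)
Stack frames: 111 deep * 5 per frame = 555 units
Total = 111 + 555 = 666


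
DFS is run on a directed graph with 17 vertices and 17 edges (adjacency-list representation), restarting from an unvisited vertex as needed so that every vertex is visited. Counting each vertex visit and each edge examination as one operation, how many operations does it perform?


A full DFS traversal processes each vertex exactly once (push/pop on stack).
Each directed edge is examined once.
V = 17, E = 17
V + E = 34


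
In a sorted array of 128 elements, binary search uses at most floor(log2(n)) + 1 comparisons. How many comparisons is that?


Halving sequence: 128 -> 64 -> 32 -> 16 -> 8 -> 4 -> 2 -> 1
Number of halvings = 7
Max comparisons = 7 + 1 = 8


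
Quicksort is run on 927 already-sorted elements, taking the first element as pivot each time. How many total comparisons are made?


Sum of comparisons per partition:
926 + 925 + ... + 1 + 0
= 927 * (927 - 1) / 2
= 927 * 926 / 2
= 429201


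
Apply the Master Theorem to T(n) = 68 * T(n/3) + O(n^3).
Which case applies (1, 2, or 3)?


The Master Theorem: T(n) = a*T(n/b) + O(n^c)
  a = 68, b = 3, c = 3
log_b(a) = log_3(68) ~ 3.841
Compare b^c with a: 3^3 = 27 < 68, so c < log_b(a).
Since c < log_b(a), Case 1 applies.
T(n) = O(n^(log_3 68)) ~ O(n^3.841)
Master Theorem case = 1


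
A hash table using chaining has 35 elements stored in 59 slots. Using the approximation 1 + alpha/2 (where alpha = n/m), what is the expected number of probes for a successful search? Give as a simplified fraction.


Load factor alpha = n/m = 35/59
Expected probes = 1 + alpha/2 = 1 + 35/(2*59)
= 1 + 35/118
= 118/118 + 35/118
= 153/118


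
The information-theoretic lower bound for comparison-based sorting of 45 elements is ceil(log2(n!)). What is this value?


A binary decision tree of height h has at most 2^h leaves and needs at least n! of them, so h >= ceil(log2(n!)).
45! is far too large to multiply out, so use Stirling's series:
  ln(n!) ~ n ln n - n + (1/2) ln(2 pi n) + 1/(12n)  (error below 1/(360 n^3), negligible here)
  ln(45) = 3.8066625
  n ln n = 45 * 3.8066625 = 171.2998
  (1/2) ln(2 pi * 45) = (1/2) ln(282.7433) = 2.8223
  1/(12*45) = 0.0019
  ln(45!) ~ 171.2998 - 45 + 2.8223 + 0.0019 = 129.1240
Convert to base 2: log2(45!) = 129.1240 / ln 2 = 129.1240 / 0.69314718 = 186.2866
ceil(186.2866) = 187


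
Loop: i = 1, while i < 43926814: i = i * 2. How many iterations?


i multiplies by 2 each step:
i = 1 -> 2 -> 4 -> 8 -> 16 -> 32 -> 64 -> 128 -> 256 -> 512 -> 1024 -> 2048 -> 4096 -> 8192 -> 16384 -> 32768 -> 65536 -> 131072 -> 262144 -> 524288 -> 1048576 -> 2097152 -> 4194304 -> 8388608 -> 16777216 -> 33554432 -> 67108864 (stop)
Iterations = ceil(log_2(43926814)) = 26


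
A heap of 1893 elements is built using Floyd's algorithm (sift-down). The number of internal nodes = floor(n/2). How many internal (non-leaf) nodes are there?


Leaf nodes occupy roughly half the array.
Sift-down is called for each internal node, starting from the last one.
Internal nodes = floor(n/2) = floor(1893/2) = 946


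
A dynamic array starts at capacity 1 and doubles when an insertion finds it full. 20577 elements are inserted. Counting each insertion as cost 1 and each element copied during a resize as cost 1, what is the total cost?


n = 20577
Insertion costs: 20577
Resizes copy 1, 2, 4, ... up to the largest power of 2 that is <= n-1 = 20576, i.e. 16384.
Copy costs = 1 + 2 + 4 + 8 + 16 + 32 + 64 + 128 + 256 + 512 + 1024 + 2048 + 4096 + 8192 + 16384 = 32767
Total = 20577 + 32767 = 53344


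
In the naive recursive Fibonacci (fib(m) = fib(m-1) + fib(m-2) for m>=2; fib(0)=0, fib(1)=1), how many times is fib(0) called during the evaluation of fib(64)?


Let N(m) = number of times fib(m) is called while evaluating fib(64).
N(64) = 1 (the initial call).
N(63) = 1 (only fib(64) calls it).
For 1 <= m <= 62: fib(m) is called by fib(m+1) and fib(m+2), so
  N(m) = N(m+1) + N(m+2).
fib(0) is called only by fib(2), so N(0) = N(2).
Walk down from m=64:
  N(64)=1, N(63)=1, N(62)=2, N(61)=3, N(60)=5, N(59)=8, N(58)=13, N(57)=21, N(56)=34, N(55)=55, N(54)=89, N(53)=144, N(52)=233, N(51)=377, N(50)=610, N(49)=987, N(48)=1597, N(47)=2584, N(46)=4181, N(45)=6765, N(44)=10946, N(43)=17711, N(42)=28657, N(41)=46368, N(40)=75025, N(39)=121393, N(38)=196418, N(37)=317811, N(36)=514229, N(35)=832040, N(34)=1346269, N(33)=2178309, N(32)=3524578, N(31)=5702887, N(30)=9227465, N(29)=14930352, N(28)=24157817, N(27)=39088169, N(26)=63245986, N(25)=102334155, N(24)=165580141, N(23)=267914296, N(22)=433494437, N(21)=701408733, N(20)=1134903170, N(19)=1836311903, N(18)=2971215073, N(17)=4807526976, N(16)=7778742049, N(15)=12586269025, N(14)=20365011074, N(13)=32951280099, N(12)=53316291173, N(11)=86267571272, N(10)=139583862445, N(9)=225851433717, N(8)=365435296162, N(7)=591286729879, N(6)=956722026041, N(5)=1548008755920, N(4)=2504730781961, N(3)=4052739537881, N(2)=6557470319842, N(1)=10610209857723, N(0)=N(2)=6557470319842
N(0) = 6557470319842


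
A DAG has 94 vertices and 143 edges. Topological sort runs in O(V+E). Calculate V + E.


V = 94 (vertex processing)
E = 143 (edge processing)
V + E = 94 + 143 = 237


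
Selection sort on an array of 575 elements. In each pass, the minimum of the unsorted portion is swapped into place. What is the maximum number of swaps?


Selection sort performs one swap per pass:
  Pass 1: find min in positions 0 to 574, swap with position 0
  Pass 2: find min in positions 1 to 574, swap with position 1
  Pass 3: find min in positions 2 to 574, swap with position 2
  Pass 4: find min in positions 3 to 574, swap with position 3
  Pass 5: find min in positions 4 to 574, swap with position 4
  ... (569 more passes)
Total passes (and swaps) = n - 1 = 575 - 1 = 574


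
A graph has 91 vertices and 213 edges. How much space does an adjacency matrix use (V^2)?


Adjacency matrix: V x V grid of entries
Space = V^2 = 91^2 = 91 * 91 = 8281


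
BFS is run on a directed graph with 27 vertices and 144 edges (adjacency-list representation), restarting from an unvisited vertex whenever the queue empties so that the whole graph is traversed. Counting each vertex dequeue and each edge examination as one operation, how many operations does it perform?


A full BFS traversal dequeues each vertex exactly once and examines each directed edge exactly once.
V = 27 (vertex processing cost)
E = 144 (edge examination cost)
Total operations proportional to V + E = 27 + 144 = 171


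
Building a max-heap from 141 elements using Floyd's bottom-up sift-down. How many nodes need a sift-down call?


In a heap of 141 elements (0-indexed array):
  Last element index: 140
  Parent of last element: floor((140 - 1) / 2) = 69
  Internal nodes: indices 0 to 69
  Count = floor(141/2) = 70


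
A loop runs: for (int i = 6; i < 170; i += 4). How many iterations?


Loop starts at i = 6, increments by 4, stops when i >= 170.
Number of iterations = ceil((170 - 6) / 4)
= ceil(164 / 4)
= 41


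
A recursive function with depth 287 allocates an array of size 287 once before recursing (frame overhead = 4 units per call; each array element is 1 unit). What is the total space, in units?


Array allocation: 287 units (allocated once)
Stack frames: 287 deep * 4 per frame = 1148 units
Total = 287 + 1148 = 1435


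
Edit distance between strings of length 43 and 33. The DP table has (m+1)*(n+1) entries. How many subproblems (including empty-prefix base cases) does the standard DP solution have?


The table includes base cases (empty prefixes).
Rows: (m+1) = 44
Columns: (n+1) = 34
Total = 44 * 34 = 1496


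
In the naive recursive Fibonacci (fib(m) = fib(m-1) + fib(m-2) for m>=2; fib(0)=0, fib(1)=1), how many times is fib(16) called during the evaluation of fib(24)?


Let N(m) = number of times fib(m) is called while evaluating fib(24).
N(24) = 1 (the initial call).
N(23) = 1 (only fib(24) calls it).
For 1 <= m <= 22: fib(m) is called by fib(m+1) and fib(m+2), so
  N(m) = N(m+1) + N(m+2).
fib(0) is called only by fib(2), so N(0) = N(2).
Walk down from m=24:
  N(24)=1, N(23)=1, N(22)=2, N(21)=3, N(20)=5, N(19)=8, N(18)=13, N(17)=21, N(16)=34
N(16) = 34


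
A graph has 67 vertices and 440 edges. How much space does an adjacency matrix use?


Adjacency matrix: V x V grid of entries
Space = V^2 = 67^2 = 67 * 67 = 4489


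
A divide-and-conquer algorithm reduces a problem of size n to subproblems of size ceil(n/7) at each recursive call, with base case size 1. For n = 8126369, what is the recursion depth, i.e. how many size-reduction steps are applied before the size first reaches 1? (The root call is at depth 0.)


Each step divides the size by 7 (rounding up); after k steps the size is ceil(n/7^k), which equals 1 exactly when 7^k >= n.
So the depth is the smallest k with 7^k >= 8126369, i.e. ceil(log_7(8126369)).
7^8 = 5764801 < 8126369 <= 40353607 = 7^9
Recursion depth = 9


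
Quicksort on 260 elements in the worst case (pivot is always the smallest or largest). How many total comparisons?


In the worst case, each partition step picks the worst pivot:
  Partition 1: 259 comparisons (n-1 elements to compare)
  Partition 2: 258 comparisons
  Partition 3: 257 comparisons
  Partition 4: 256 comparisons
  Partition 5: 255 comparisons
  ...
  Last partition: 0 comparisons
Total = (n-1) + (n-2) + ... + 1 + 0 = n*(n-1)/2
= 260*259/2 = 33670


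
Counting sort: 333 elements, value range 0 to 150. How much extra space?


n = 333 (output array)
k = 151 (count array for 151 distinct values)
Extra space = 333 + 151 = 484


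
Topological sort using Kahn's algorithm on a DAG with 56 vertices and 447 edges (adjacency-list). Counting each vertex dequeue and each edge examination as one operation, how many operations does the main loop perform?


Kahn's algorithm:
  1. Compute in-degrees: O(V + E)
  2. Process queue: each vertex dequeued once (O(V))
     each edge examined once (O(E))
Total = V + E = 56 + 447 = 503


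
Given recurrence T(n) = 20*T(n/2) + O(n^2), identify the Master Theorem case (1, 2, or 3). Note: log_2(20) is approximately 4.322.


Master Theorem parameters: a=20, b=2, c=2
log_b(a) = 4.322
Compare b^c with a: 2^2 = 4 < 20, so c < log_b(a).
Comparing c=2 vs log_b(a)=4.322:
2 < 4.322 => Case 1
Result: T(n) = O(n^(log_2 20)) ~ O(n^4.322)
Master Theorem case = 1


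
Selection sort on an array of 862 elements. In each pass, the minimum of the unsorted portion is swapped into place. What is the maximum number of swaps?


Selection sort performs one swap per pass:
  Pass 1: find min in positions 0 to 861, swap with position 0
  Pass 2: find min in positions 1 to 861, swap with position 1
  Pass 3: find min in positions 2 to 861, swap with position 2
  Pass 4: find min in positions 3 to 861, swap with position 3
  Pass 5: find min in positions 4 to 861, swap with position 4
  ... (856 more passes)
Total passes (and swaps) = n - 1 = 862 - 1 = 861


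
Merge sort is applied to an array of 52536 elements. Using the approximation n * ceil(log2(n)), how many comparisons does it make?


Merge sort divides the array into halves recursively.
Number of levels = ceil(log2(52536)) = 16
At each level, approximately n = 52536 comparisons are needed for merging.
Total comparisons ~ n * ceil(log2(n)) = 52536 * 16 = 840576


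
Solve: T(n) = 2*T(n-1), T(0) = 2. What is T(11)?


Unrolling:
T(11) = 2*T(10) = 2^2*T(9) = ... = 2^11*T(0)
= 2^11 * 2
= 2048 * 2 = 4096


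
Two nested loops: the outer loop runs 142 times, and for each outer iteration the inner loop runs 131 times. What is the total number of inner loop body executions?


Outer loop: 142 iterations
Inner loop: 131 iterations per outer iteration
Total = 142 * 131 = 18602


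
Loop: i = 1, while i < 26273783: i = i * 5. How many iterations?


i multiplies by 5 each step:
i = 1 -> 5 -> 25 -> 125 -> 625 -> 3125 -> 15625 -> 78125 -> 390625 -> 1953125 -> 9765625 -> 48828125 (stop)
Iterations = ceil(log_5(26273783)) = 11


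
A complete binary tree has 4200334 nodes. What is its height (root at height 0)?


In a complete binary tree, level k holds nodes 2^k .. 2^(k+1)-1 (1-indexed).
Height = floor(log2(n)) = floor(log2(4200334)) = 22
Check: 2^22 = 4194304 <= 4200334 < 8388608 = 2^23


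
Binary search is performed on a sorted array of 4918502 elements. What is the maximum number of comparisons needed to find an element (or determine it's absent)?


Binary search halves the search space each comparison:
  Step 1: search space = 4918502 -> 2459251
  Step 2: search space = 2459251 -> 1229625
  Step 3: search space = 1229625 -> 614812
  Step 4: search space = 614812 -> 307406
  Step 5: search space = 307406 -> 153703
  Step 6: search space = 153703 -> 76851
  Step 7: search space = 76851 -> 38425
  Step 8: search space = 38425 -> 19212
  Step 9: search space = 19212 -> 9606
  Step 10: search space = 9606 -> 4803
  Step 11: search space = 4803 -> 2401
  Step 12: search space = 2401 -> 1200
  Step 13: search space = 1200 -> 600
  Step 14: search space = 600 -> 300
  Step 15: search space = 300 -> 150
  Step 16: search space = 150 -> 75
  Step 17: search space = 75 -> 37
  Step 18: search space = 37 -> 18
  Step 19: search space = 18 -> 9
  Step 20: search space = 9 -> 4
  Step 21: search space = 4 -> 2
  Step 22: search space = 2 -> 1
  Step 23: search space = 1 (final check)
Maximum comparisons = floor(log2(4918502)) + 1 = 22 + 1 = 23


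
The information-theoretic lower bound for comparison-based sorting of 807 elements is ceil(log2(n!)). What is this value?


A binary decision tree of height h has at most 2^h leaves and needs at least n! of them, so h >= ceil(log2(n!)).
807! is far too large to multiply out, so use Stirling's series:
  ln(n!) ~ n ln n - n + (1/2) ln(2 pi n) + 1/(12n)  (error below 1/(360 n^3), negligible here)
  ln(807) = 6.6933237
  n ln n = 807 * 6.6933237 = 5401.5122
  (1/2) ln(2 pi * 807) = (1/2) ln(5070.5305) = 4.2656
  1/(12*807) = 0.0001
  ln(807!) ~ 5401.5122 - 807 + 4.2656 + 0.0001 = 4598.7779
Convert to base 2: log2(807!) = 4598.7779 / ln 2 = 4598.7779 / 0.69314718 = 6634.6341
ceil(6634.6341) = 6635


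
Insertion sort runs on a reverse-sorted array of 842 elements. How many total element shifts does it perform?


Sum of shifts = 1 + 2 + 3 + ... + 841
= 842 * 841 / 2
= 708122 / 2
= 354061


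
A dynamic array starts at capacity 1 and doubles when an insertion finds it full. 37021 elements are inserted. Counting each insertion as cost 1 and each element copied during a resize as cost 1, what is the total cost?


n = 37021
Insertion costs: 37021
Resizes copy 1, 2, 4, ... up to the largest power of 2 that is <= n-1 = 37020, i.e. 32768.
Copy costs = 1 + 2 + 4 + 8 + 16 + 32 + 64 + 128 + 256 + 512 + 1024 + 2048 + 4096 + 8192 + 16384 + 32768 = 65535
Total = 37021 + 65535 = 102556


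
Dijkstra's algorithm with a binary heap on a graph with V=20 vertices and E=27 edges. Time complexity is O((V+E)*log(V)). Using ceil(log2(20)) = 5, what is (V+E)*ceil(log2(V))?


Dijkstra with a binary heap: each vertex is extracted once, each edge may relax once.
Each heap operation costs O(log V).
V + E = 20 + 27 = 47
ceil(log2(20)) = 5 (since 2^4 = 16 < 20 <= 32 = 2^5)
Total heap work = (V+E) * ceil(log2(V)) = 47 * 5 = 235


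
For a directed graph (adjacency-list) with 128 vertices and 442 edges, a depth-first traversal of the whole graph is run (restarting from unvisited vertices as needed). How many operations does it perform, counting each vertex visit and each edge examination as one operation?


A full DFS traversal visits each vertex once and examines each edge once.
V = 128
E = 442
Sum = 128 + 442 = 570


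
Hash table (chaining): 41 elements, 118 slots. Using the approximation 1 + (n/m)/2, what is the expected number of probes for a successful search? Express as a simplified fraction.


Computing expected probes:
alpha = 41/118
= 1 + alpha/2
= 1 + 41/(2*118)
= (2*118 + 41) / (2*118)
= 277/236


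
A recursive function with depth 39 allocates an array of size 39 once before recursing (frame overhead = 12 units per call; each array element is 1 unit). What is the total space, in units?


Array allocation: 39 units (allocated once)
Stack frames: 39 deep * 12 per frame = 468 units
Total = 39 + 468 = 507


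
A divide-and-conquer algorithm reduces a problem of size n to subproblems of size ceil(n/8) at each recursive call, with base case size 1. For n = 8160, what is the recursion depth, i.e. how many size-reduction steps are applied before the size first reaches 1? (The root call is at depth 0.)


Each step divides the size by 8 (rounding up); after k steps the size is ceil(n/8^k), which equals 1 exactly when 8^k >= n.
So the depth is the smallest k with 8^k >= 8160, i.e. ceil(log_8(8160)).
8^4 = 4096 < 8160 <= 32768 = 8^5
Recursion depth = 5


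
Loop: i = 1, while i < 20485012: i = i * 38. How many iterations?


i multiplies by 38 each step:
i = 1 -> 38 -> 1444 -> 54872 -> 2085136 -> 79235168 (stop)
Iterations = ceil(log_38(20485012)) = 5


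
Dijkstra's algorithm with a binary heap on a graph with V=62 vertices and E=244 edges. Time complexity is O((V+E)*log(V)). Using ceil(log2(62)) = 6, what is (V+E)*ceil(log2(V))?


Dijkstra with a binary heap: each vertex is extracted once, each edge may relax once.
Each heap operation costs O(log V).
V + E = 62 + 244 = 306
ceil(log2(62)) = 6 (since 2^5 = 32 < 62 <= 64 = 2^6)
Total heap work = (V+E) * ceil(log2(V)) = 306 * 6 = 1836


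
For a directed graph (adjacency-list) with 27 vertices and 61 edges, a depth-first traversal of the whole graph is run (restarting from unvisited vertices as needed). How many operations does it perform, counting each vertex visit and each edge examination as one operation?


A full DFS traversal visits each vertex once and examines each edge once.
V = 27
E = 61
Sum = 27 + 61 = 88


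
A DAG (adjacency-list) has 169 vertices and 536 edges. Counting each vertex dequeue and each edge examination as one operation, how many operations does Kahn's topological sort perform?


V = 169 (vertex processing)
E = 536 (edge processing)
V + E = 169 + 536 = 705


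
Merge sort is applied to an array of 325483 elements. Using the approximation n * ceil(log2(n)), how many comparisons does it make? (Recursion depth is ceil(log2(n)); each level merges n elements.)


Merge sort divides the array into halves recursively.
Number of levels = ceil(log2(325483)) = 19
At each level, approximately n = 325483 comparisons are needed for merging.
Total comparisons ~ n * ceil(log2(n)) = 325483 * 19 = 6184177


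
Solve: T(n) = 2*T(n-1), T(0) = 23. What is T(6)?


Unrolling:
T(6) = 2*T(5) = 2^2*T(4) = ... = 2^6*T(0)
= 2^6 * 23
= 64 * 23 = 1472


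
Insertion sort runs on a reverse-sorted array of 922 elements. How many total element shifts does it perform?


Sum of shifts = 1 + 2 + 3 + ... + 921
= 922 * 921 / 2
= 849162 / 2
= 424581


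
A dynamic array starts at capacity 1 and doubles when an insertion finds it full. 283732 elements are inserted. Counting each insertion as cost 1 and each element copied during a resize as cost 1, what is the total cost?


n = 283732
Insertion costs: 283732
Resizes copy 1, 2, 4, ... up to the largest power of 2 that is <= n-1 = 283731, i.e. 262144.
Copy costs = 1 + 2 + 4 + 8 + 16 + 32 + 64 + 128 + 256 + 512 + 1024 + 2048 + 4096 + 8192 + 16384 + 32768 + 65536 + 131072 + 262144 = 524287
Total = 283732 + 524287 = 808019


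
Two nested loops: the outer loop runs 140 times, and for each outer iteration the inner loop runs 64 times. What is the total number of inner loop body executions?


Outer loop: 140 iterations
Inner loop: 64 iterations per outer iteration
Total = 140 * 64 = 8960


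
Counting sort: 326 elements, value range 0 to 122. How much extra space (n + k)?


n = 326 (output array)
k = 123 (count array for 123 distinct values)
Extra space = 326 + 123 = 449


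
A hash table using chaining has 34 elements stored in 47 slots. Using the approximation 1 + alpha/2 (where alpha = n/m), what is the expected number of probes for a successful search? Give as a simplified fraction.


Load factor alpha = n/m = 34/47
Expected probes = 1 + alpha/2 = 1 + 34/(2*47)
= 1 + 34/94
= 94/94 + 34/94
= 128/94
Simplify: 64/47


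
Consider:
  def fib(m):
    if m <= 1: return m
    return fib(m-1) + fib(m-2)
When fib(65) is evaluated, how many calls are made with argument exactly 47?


Let N(m) = number of times fib(m) is called while evaluating fib(65).
N(65) = 1 (the initial call).
N(64) = 1 (only fib(65) calls it).
For 1 <= m <= 63: fib(m) is called by fib(m+1) and fib(m+2), so
  N(m) = N(m+1) + N(m+2).
fib(0) is called only by fib(2), so N(0) = N(2).
Walk down from m=65:
  N(65)=1, N(64)=1, N(63)=2, N(62)=3, N(61)=5, N(60)=8, N(59)=13, N(58)=21, N(57)=34, N(56)=55, N(55)=89, N(54)=144, N(53)=233, N(52)=377, N(51)=610, N(50)=987, N(49)=1597, N(48)=2584, N(47)=4181
N(47) = 4181


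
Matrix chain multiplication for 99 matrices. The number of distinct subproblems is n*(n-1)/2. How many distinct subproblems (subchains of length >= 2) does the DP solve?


Subproblems are indexed by (i, j) where i < j.
Number of such pairs = n*(n-1)/2
= 99 * 98 / 2
= 4851


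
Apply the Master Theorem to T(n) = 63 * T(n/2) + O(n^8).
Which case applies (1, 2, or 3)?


The Master Theorem: T(n) = a*T(n/b) + O(n^c)
  a = 63, b = 2, c = 8
log_b(a) = log_2(63) ~ 5.977
Compare b^c with a: 2^8 = 256 > 63, so c > log_b(a).
Since c > log_b(a), Case 3 applies.
T(n) = O(n^8)
Master Theorem case = 3


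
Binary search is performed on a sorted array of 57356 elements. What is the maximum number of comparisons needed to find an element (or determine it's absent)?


Binary search halves the search space each comparison:
  Step 1: search space = 57356 -> 28678
  Step 2: search space = 28678 -> 14339
  Step 3: search space = 14339 -> 7169
  Step 4: search space = 7169 -> 3584
  Step 5: search space = 3584 -> 1792
  Step 6: search space = 1792 -> 896
  Step 7: search space = 896 -> 448
  Step 8: search space = 448 -> 224
  Step 9: search space = 224 -> 112
  Step 10: search space = 112 -> 56
  Step 11: search space = 56 -> 28
  Step 12: search space = 28 -> 14
  Step 13: search space = 14 -> 7
  Step 14: search space = 7 -> 3
  Step 15: search space = 3 -> 1
  Step 16: search space = 1 (final check)
Maximum comparisons = floor(log2(57356)) + 1 = 15 + 1 = 16


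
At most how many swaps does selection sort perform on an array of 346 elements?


Each of the 345 passes places one element in its final position.
Pass 1: swap minimum into position 0
Pass 2: swap minimum of remaining into position 1
...
Pass 345: last two elements, one swap
Maximum swaps = 346 - 1 = 345


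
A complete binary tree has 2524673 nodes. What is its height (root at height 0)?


In a complete binary tree, level k holds nodes 2^k .. 2^(k+1)-1 (1-indexed).
Height = floor(log2(n)) = floor(log2(2524673)) = 21
Check: 2^21 = 2097152 <= 2524673 < 4194304 = 2^22


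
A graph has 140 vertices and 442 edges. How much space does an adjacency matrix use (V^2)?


Adjacency matrix: V x V grid of entries
Space = V^2 = 140^2 = 140 * 140 = 19600


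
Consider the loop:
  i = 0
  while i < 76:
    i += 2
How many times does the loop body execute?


Starting at i = 0, each iteration adds 2.
Iterations until i >= 76:
  Iteration 1: i = 0 -> i = 2
  Iteration 2: i = 2 -> i = 4
  Iteration 3: i = 4 -> i = 6
  Iteration 4: i = 6 -> i = 8
  Iteration 5: i = 8 -> i = 10
  Iteration 6: i = 10 -> i = 12
  Iteration 7: i = 12 -> i = 14
  Iteration 8: i = 14 -> i = 16
  ... continuing ...
Total iterations = ceil(76/2) = 38


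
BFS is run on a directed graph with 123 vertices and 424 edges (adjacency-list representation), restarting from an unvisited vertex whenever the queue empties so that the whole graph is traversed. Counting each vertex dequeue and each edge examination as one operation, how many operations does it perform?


A full BFS traversal dequeues each vertex exactly once and examines each directed edge exactly once.
V = 123 (vertex processing cost)
E = 424 (edge examination cost)
Total operations proportional to V + E = 123 + 424 = 547
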